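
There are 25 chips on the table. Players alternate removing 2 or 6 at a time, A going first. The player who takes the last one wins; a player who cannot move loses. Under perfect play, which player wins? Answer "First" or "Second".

Compute winning (W) and losing (L) positions by backward induction:
i:   0  1  2  3  4  5  6  7  8  9 10 11 12 13 14 15 16 17 18 19 20 21 22 23 24 25
     L  L  W  W  L  L  W  W  L  L  W  W  L  L  W  W  L  L  W  W  L  L  W  W  L  L
Position 25 is L, so the second player wins.

Second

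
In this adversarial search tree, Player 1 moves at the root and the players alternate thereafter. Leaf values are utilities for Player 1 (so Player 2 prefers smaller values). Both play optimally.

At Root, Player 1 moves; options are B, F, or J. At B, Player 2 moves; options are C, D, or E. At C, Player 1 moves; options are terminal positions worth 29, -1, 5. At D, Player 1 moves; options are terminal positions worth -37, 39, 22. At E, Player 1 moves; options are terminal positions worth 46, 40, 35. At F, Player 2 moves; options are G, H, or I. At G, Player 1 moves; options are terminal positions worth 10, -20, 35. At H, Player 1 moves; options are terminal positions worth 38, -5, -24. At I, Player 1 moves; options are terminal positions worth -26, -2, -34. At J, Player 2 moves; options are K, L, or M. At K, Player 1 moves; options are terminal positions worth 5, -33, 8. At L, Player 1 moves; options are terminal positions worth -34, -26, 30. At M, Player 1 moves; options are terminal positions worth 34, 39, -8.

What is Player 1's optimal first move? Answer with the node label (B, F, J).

C (Player 1): max(29, -1, 5) = 29
D (Player 1): max(-37, 39, 22) = 39
E (Player 1): max(46, 40, 35) = 46
B (Player 2): min(29, 39, 46) = 29
G (Player 1): max(10, -20, 35) = 35
H (Player 1): max(38, -5, -24) = 38
I (Player 1): max(-26, -2, -34) = -2
F (Player 2): min(35, 38, -2) = -2
K (Player 1): max(5, -33, 8) = 8
L (Player 1): max(-34, -26, 30) = 30
M (Player 1): max(34, 39, -8) = 39
J (Player 2): min(8, 30, 39) = 8
Root (Player 1): max(29, -2, 8) = 29
Player 1 picks the child with the highest value: B (value 29).

B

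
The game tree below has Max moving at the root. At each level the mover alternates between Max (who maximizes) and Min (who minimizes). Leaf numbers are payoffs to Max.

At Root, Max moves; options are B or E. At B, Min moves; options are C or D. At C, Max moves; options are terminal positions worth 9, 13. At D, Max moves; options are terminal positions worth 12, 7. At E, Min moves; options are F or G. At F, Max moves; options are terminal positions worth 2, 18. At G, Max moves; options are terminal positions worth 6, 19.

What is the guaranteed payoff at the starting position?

18

C (Max): max(9, 13) = 13
D (Max): max(12, 7) = 12
B (Min): min(13, 12) = 12
F (Max): max(2, 18) = 18
G (Max): max(6, 19) = 19
E (Min): min(18, 19) = 18
Root (Max): max(12, 18) = 18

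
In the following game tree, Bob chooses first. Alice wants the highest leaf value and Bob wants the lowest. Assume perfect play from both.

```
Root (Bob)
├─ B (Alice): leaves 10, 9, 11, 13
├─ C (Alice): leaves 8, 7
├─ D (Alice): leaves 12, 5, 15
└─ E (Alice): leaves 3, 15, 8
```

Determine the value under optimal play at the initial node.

B (Alice): max(10, 9, 11, 13) = 13
C (Alice): max(8, 7) = 8
D (Alice): max(12, 5, 15) = 15
E (Alice): max(3, 15, 8) = 15
Root (Bob): min(13, 8, 15, 15) = 8

8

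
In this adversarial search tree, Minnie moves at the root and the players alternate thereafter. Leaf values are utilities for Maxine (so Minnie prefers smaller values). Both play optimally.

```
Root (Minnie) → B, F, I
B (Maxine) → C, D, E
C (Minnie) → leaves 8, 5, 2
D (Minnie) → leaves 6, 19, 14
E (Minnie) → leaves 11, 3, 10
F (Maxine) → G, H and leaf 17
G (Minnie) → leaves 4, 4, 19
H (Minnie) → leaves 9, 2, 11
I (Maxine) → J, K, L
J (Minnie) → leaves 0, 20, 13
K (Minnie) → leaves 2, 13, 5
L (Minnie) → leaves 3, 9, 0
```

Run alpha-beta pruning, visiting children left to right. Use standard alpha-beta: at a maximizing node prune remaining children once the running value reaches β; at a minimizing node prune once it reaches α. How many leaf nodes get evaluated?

23

C [α=-∞,β=+∞]: v=2
D [α=2,β=+∞]: v=6
E [α=6,β=+∞]: v=3 after child 2 ≤ α → α-cutoff, skip 1
B [α=-∞,β=+∞]: v=6
G [α=-∞,β=6]: v=4
H [α=4,β=6]: v=2 after child 2 ≤ α → α-cutoff, skip 1
F [α=-∞,β=6]: v=17
J [α=-∞,β=6]: v=0
K [α=0,β=6]: v=2
L [α=2,β=6]: v=0
I [α=-∞,β=6]: v=2
Root [α=-∞,β=+∞]: v=2
Leaves evaluated: 23 of 25.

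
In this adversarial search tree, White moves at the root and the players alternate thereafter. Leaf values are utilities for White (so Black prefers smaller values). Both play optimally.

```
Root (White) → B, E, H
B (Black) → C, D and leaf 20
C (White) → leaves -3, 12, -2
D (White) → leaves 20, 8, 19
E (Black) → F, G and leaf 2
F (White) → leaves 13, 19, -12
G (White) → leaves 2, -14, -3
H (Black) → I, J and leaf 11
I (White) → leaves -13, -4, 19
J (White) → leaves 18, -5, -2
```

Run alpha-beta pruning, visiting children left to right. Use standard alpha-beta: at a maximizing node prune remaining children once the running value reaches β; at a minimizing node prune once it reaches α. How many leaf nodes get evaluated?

C [α=-∞,β=+∞]: v=12
D [α=-∞,β=12]: v=20 after child 1 ≥ β → β-cutoff, skip 2
B [α=-∞,β=+∞]: v=12
F [α=12,β=+∞]: v=19
G [α=12,β=19]: v=2
E [α=12,β=+∞]: v=2 after child 2 ≤ α → α-cutoff, skip 1
I [α=12,β=+∞]: v=19
J [α=12,β=19]: v=18
H [α=12,β=+∞]: v=11
Root [α=-∞,β=+∞]: v=12
Leaves evaluated: 18 of 21.

18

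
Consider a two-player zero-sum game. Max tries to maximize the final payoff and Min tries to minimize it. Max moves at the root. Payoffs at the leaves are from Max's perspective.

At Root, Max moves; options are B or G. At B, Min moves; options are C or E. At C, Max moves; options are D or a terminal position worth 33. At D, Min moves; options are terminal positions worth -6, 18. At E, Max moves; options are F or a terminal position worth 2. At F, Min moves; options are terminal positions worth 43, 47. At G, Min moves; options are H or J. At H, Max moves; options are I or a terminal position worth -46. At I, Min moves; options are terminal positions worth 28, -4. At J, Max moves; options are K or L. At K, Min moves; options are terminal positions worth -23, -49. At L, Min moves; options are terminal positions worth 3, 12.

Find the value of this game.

D (Min): min(-6, 18) = -6
C (Max): max(-6, 33) = 33
F (Min): min(43, 47) = 43
E (Max): max(43, 2) = 43
B (Min): min(33, 43) = 33
I (Min): min(28, -4) = -4
H (Max): max(-4, -46) = -4
K (Min): min(-23, -49) = -49
L (Min): min(3, 12) = 3
J (Max): max(-49, 3) = 3
G (Min): min(-4, 3) = -4
Root (Max): max(33, -4) = 33

33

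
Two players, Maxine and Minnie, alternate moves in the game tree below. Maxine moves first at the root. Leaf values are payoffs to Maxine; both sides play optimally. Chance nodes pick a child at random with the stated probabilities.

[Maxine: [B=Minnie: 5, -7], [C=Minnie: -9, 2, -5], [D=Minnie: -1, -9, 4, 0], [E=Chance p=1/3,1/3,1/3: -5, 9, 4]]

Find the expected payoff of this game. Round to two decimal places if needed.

B (Minnie): min(5, -7) = -7
C (Minnie): min(-9, 2, -5) = -9
D (Minnie): min(-1, -9, 4, 0) = -9
E (Chance): 1/3·-5 + 1/3·9 + 1/3·4 = 2.67
Root (Maxine): max(-7, -9, -9, 2.67) = 2.67

2.67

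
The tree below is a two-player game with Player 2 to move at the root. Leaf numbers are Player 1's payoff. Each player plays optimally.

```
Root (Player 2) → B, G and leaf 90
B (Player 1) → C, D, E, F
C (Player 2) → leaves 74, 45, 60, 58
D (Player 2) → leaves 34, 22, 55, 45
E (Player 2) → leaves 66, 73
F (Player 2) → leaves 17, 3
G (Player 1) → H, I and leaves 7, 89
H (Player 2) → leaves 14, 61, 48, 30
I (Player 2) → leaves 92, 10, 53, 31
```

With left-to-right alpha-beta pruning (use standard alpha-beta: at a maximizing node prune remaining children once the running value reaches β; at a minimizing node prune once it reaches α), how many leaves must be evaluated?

17

C [α=-∞,β=+∞]: v=45
D [α=45,β=+∞]: v=34 after child 1 ≤ α → α-cutoff, skip 3
E [α=45,β=+∞]: v=66
F [α=66,β=+∞]: v=17 after child 1 ≤ α → α-cutoff, skip 1
B [α=-∞,β=+∞]: v=66
H [α=-∞,β=66]: v=14
I [α=14,β=66]: v=10 after child 2 ≤ α → α-cutoff, skip 2
G [α=-∞,β=66]: v=89
Root [α=-∞,β=+∞]: v=66
Leaves evaluated: 17 of 23.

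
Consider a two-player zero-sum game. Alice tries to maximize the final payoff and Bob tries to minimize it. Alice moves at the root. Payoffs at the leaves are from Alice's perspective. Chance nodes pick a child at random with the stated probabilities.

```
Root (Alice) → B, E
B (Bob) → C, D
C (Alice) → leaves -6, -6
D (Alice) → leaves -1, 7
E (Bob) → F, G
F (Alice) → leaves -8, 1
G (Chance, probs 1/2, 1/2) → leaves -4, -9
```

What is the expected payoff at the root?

C (Alice): max(-6, -6) = -6
D (Alice): max(-1, 7) = 7
B (Bob): min(-6, 7) = -6
F (Alice): max(-8, 1) = 1
G (Chance): 1/2·-4 + 1/2·-9 = -6.5
E (Bob): min(1, -6.5) = -6.5
Root (Alice): max(-6, -6.5) = -6

-6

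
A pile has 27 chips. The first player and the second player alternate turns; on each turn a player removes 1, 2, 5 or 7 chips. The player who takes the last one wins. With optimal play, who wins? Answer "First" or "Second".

i:   0  1  2  3  4  5  6  7  8  9 10 11 12 13 14 15 16 17 18 19 20 21 22 23 24 25 26 27
     L  W  W  L  W  W  L  W  W  L  W  W  L  W  W  L  W  W  L  W  W  L  W  W  L  W  W  L
Position 27 is L, so the second player wins.

Second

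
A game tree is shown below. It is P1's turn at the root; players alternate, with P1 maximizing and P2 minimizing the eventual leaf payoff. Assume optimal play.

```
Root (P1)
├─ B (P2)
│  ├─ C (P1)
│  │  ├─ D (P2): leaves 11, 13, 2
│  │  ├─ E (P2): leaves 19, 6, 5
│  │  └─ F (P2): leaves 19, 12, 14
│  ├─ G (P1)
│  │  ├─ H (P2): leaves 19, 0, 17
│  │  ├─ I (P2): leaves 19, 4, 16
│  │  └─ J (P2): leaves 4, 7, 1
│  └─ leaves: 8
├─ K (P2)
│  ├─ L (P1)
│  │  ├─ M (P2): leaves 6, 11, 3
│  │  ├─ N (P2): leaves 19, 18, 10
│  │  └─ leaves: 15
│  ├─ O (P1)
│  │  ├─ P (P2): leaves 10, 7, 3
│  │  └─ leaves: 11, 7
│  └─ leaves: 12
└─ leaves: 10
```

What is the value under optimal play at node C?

12

D: min(11, 13, 2) = 2
E: min(19, 6, 5) = 5
F: min(19, 12, 14) = 12
C: max(2, 5, 12) = 12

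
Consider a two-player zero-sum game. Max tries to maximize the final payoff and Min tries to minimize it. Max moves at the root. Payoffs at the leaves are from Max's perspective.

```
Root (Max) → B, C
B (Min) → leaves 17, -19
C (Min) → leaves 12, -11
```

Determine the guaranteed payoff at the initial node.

-11

B (Min): min(17, -19) = -19
C (Min): min(12, -11) = -11
Root (Max): max(-19, -11) = -11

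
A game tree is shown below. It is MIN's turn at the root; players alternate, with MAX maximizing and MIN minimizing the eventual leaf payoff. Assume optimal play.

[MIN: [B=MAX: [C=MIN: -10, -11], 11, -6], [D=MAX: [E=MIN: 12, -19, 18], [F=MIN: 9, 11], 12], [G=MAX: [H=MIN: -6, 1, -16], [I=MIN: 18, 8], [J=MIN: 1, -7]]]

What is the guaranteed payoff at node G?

8

H: min(-6, 1, -16) = -16
I: min(18, 8) = 8
J: min(1, -7) = -7
G: max(-16, 8, -7) = 8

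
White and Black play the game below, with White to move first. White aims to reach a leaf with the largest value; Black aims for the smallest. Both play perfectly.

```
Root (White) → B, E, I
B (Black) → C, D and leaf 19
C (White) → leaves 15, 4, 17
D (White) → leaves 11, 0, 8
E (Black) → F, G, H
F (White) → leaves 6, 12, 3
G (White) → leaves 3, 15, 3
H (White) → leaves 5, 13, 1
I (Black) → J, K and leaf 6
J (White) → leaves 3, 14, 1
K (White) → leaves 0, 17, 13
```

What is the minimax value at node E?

12

F: max(6, 12, 3) = 12
G: max(3, 15, 3) = 15
H: max(5, 13, 1) = 13
E: min(12, 15, 13) = 12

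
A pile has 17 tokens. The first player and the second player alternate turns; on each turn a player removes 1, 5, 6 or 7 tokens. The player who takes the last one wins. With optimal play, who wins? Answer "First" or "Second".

First

Mark each pile size as W (mover wins) or L (mover loses):
i:   0  1  2  3  4  5  6  7  8  9 10 11 12 13 14 15 16 17
     L  W  L  W  L  W  W  W  W  W  W  W  L  W  L  W  L  W
Position 17 is W, so the first player wins.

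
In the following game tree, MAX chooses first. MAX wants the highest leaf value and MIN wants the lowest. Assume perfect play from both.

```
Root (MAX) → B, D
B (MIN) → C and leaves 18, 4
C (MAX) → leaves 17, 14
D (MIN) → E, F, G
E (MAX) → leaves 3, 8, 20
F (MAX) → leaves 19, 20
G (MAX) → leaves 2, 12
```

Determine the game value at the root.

C (MAX): max(17, 14) = 17
B (MIN): min(17, 18, 4) = 4
E (MAX): max(3, 8, 20) = 20
F (MAX): max(19, 20) = 20
G (MAX): max(2, 12) = 12
D (MIN): min(20, 20, 12) = 12
Root (MAX): max(4, 12) = 12

12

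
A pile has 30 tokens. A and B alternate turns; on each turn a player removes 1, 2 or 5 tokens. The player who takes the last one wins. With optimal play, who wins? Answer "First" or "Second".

W/L table (W = player to move can force a win):
i:   0  1  2  3  4  5  6  7  8  9 10 11 12 13 14 15 16 17 18 19 20 21 22 23 24 25 26 27 28 29 30
     L  W  W  L  W  W  L  W  W  L  W  W  L  W  W  L  W  W  L  W  W  L  W  W  L  W  W  L  W  W  L
Position 30 is L, so the second player wins.

Second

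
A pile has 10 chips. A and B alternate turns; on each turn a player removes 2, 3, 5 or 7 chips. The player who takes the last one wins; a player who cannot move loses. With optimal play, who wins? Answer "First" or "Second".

Mark each pile size as W (mover wins) or L (mover loses):
i:   0  1  2  3  4  5  6  7  8  9 10
     L  L  W  W  W  W  W  W  W  L  L
Position 10 is L, so the second player wins.

Second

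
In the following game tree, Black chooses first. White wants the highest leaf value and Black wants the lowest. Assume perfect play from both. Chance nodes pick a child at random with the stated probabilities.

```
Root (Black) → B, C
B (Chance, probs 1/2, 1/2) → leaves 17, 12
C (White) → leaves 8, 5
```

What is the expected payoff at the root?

8

B (Chance): 1/2·17 + 1/2·12 = 14.5
C (White): max(8, 5) = 8
Root (Black): min(14.5, 8) = 8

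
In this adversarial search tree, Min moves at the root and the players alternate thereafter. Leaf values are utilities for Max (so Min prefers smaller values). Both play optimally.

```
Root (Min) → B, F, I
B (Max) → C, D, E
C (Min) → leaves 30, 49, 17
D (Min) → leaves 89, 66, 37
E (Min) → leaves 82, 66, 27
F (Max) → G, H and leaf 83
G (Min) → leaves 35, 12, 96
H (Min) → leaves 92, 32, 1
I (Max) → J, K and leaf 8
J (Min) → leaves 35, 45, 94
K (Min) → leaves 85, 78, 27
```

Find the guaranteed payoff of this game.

C (Min): min(30, 49, 17) = 17
D (Min): min(89, 66, 37) = 37
E (Min): min(82, 66, 27) = 27
B (Max): max(17, 37, 27) = 37
G (Min): min(35, 12, 96) = 12
H (Min): min(92, 32, 1) = 1
F (Max): max(12, 1, 83) = 83
J (Min): min(35, 45, 94) = 35
K (Min): min(85, 78, 27) = 27
I (Max): max(35, 27, 8) = 35
Root (Min): min(37, 83, 35) = 35

35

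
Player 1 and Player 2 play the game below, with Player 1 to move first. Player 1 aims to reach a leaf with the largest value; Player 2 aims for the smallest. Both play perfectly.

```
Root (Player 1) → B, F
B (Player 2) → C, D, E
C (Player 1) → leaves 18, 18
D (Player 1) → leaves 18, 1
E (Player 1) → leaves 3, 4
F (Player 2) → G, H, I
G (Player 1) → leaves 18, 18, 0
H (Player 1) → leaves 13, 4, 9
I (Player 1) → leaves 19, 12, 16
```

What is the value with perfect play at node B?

4

C: max(18, 18) = 18
D: max(18, 1) = 18
E: max(3, 4) = 4
B: min(18, 18, 4) = 4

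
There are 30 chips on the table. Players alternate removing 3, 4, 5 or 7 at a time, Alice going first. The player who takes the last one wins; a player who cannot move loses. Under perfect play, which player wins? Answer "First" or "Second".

Compute winning (W) and losing (L) positions by backward induction:
i:   0  1  2  3  4  5  6  7  8  9 10 11 12 13 14 15 16 17 18 19 20 21 22 23 24 25 26 27 28 29 30
     L  L  L  W  W  W  W  W  W  W  L  L  L  W  W  W  W  W  W  W  L  L  L  W  W  W  W  W  W  W  L
Position 30 is L, so the second player wins.

Second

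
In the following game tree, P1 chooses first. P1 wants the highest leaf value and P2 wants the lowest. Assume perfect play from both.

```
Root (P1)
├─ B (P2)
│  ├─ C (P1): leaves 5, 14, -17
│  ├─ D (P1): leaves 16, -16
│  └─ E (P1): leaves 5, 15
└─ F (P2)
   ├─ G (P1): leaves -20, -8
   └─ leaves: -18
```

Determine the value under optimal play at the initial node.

14

C (P1): max(5, 14, -17) = 14
D (P1): max(16, -16) = 16
E (P1): max(5, 15) = 15
B (P2): min(14, 16, 15) = 14
G (P1): max(-20, -8) = -8
F (P2): min(-8, -18) = -18
Root (P1): max(14, -18) = 14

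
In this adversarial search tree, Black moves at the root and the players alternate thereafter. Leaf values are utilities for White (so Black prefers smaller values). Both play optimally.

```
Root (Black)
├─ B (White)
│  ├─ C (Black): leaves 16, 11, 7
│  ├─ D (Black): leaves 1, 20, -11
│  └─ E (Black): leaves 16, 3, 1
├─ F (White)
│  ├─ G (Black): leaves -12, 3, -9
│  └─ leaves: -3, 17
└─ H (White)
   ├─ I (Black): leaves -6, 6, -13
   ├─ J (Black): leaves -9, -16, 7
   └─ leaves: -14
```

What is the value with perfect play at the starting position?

-13

C (Black): min(16, 11, 7) = 7
D (Black): min(1, 20, -11) = -11
E (Black): min(16, 3, 1) = 1
B (White): max(7, -11, 1) = 7
G (Black): min(-12, 3, -9) = -12
F (White): max(-12, -3, 17) = 17
I (Black): min(-6, 6, -13) = -13
J (Black): min(-9, -16, 7) = -16
H (White): max(-13, -16, -14) = -13
Root (Black): min(7, 17, -13) = -13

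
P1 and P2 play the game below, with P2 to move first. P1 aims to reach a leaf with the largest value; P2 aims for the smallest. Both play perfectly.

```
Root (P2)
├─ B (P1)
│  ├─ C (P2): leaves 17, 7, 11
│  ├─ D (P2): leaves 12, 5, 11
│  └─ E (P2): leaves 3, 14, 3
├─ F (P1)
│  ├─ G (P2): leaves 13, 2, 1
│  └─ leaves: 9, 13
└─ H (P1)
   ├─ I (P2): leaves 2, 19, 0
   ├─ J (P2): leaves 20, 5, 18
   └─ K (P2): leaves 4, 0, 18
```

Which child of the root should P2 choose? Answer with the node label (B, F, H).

C (P2): min(17, 7, 11) = 7
D (P2): min(12, 5, 11) = 5
E (P2): min(3, 14, 3) = 3
B (P1): max(7, 5, 3) = 7
G (P2): min(13, 2, 1) = 1
F (P1): max(1, 9, 13) = 13
I (P2): min(2, 19, 0) = 0
J (P2): min(20, 5, 18) = 5
K (P2): min(4, 0, 18) = 0
H (P1): max(0, 5, 0) = 5
Root (P2): min(7, 13, 5) = 5
P2 picks the child with the lowest value: H (value 5).

H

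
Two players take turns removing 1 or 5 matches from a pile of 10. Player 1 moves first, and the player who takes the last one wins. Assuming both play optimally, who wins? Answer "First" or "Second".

W/L table (W = player to move can force a win):
i:   0  1  2  3  4  5  6  7  8  9 10
     L  W  L  W  L  W  L  W  L  W  L
Position 10 is L, so the second player wins.

Second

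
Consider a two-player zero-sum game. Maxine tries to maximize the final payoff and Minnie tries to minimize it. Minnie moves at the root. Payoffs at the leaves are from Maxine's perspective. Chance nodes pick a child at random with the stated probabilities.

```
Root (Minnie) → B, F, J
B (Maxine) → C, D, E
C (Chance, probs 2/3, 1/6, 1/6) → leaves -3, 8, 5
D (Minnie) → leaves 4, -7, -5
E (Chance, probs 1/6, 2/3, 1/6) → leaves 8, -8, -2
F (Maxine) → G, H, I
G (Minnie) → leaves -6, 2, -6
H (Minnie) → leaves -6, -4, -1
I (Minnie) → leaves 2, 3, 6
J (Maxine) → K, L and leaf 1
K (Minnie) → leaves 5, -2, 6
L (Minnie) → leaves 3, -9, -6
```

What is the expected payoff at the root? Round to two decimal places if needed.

0.17

C (Chance): 2/3·-3 + 1/6·8 + 1/6·5 = 0.17
D (Minnie): min(4, -7, -5) = -7
E (Chance): 1/6·8 + 2/3·-8 + 1/6·-2 = -4.33
B (Maxine): max(0.17, -7, -4.33) = 0.17
G (Minnie): min(-6, 2, -6) = -6
H (Minnie): min(-6, -4, -1) = -6
I (Minnie): min(2, 3, 6) = 2
F (Maxine): max(-6, -6, 2) = 2
K (Minnie): min(5, -2, 6) = -2
L (Minnie): min(3, -9, -6) = -9
J (Maxine): max(-2, -9, 1) = 1
Root (Minnie): min(0.17, 2, 1) = 0.17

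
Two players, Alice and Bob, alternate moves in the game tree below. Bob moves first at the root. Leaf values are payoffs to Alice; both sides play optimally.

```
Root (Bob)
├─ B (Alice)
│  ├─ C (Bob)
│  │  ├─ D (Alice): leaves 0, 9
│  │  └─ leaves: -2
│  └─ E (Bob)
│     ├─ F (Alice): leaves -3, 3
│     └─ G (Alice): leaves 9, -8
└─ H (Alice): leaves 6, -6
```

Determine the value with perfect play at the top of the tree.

3

D (Alice): max(0, 9) = 9
C (Bob): min(9, -2) = -2
F (Alice): max(-3, 3) = 3
G (Alice): max(9, -8) = 9
E (Bob): min(3, 9) = 3
B (Alice): max(-2, 3) = 3
H (Alice): max(6, -6) = 6
Root (Bob): min(3, 6) = 3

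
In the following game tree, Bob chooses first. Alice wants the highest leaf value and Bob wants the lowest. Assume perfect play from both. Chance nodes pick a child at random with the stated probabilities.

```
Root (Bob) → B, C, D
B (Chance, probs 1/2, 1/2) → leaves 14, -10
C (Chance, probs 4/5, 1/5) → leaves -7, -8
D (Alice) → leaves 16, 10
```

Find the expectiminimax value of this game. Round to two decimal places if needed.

B (Chance): 1/2·14 + 1/2·-10 = 2
C (Chance): 4/5·-7 + 1/5·-8 = -7.2
D (Alice): max(16, 10) = 16
Root (Bob): min(2, -7.2, 16) = -7.2

-7.2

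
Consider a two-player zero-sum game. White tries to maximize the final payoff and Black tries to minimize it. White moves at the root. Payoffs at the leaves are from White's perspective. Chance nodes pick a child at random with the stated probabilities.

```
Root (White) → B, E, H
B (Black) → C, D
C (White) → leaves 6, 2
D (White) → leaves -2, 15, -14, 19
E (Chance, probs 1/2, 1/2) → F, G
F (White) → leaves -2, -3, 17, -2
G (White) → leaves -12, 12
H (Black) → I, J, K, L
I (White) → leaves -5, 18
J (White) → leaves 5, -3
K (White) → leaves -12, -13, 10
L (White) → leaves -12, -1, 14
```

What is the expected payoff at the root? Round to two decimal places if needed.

14.5

C (White): max(6, 2) = 6
D (White): max(-2, 15, -14, 19) = 19
B (Black): min(6, 19) = 6
F (White): max(-2, -3, 17, -2) = 17
G (White): max(-12, 12) = 12
E (Chance): 1/2·17 + 1/2·12 = 14.5
I (White): max(-5, 18) = 18
J (White): max(5, -3) = 5
K (White): max(-12, -13, 10) = 10
L (White): max(-12, -1, 14) = 14
H (Black): min(18, 5, 10, 14) = 5
Root (White): max(6, 14.5, 5) = 14.5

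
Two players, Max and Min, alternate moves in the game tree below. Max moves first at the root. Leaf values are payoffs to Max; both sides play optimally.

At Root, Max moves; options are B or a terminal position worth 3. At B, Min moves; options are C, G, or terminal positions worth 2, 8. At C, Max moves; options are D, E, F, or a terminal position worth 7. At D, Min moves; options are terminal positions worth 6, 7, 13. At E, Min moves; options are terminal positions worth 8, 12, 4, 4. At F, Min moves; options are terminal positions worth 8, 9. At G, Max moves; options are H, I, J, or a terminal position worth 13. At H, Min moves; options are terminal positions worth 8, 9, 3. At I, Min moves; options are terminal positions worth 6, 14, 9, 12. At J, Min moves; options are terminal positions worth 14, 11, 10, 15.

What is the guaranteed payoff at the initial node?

3

D (Min): min(6, 7, 13) = 6
E (Min): min(8, 12, 4, 4) = 4
F (Min): min(8, 9) = 8
C (Max): max(6, 4, 8, 7) = 8
H (Min): min(8, 9, 3) = 3
I (Min): min(6, 14, 9, 12) = 6
J (Min): min(14, 11, 10, 15) = 10
G (Max): max(3, 6, 10, 13) = 13
B (Min): min(8, 13, 2, 8) = 2
Root (Max): max(2, 3) = 3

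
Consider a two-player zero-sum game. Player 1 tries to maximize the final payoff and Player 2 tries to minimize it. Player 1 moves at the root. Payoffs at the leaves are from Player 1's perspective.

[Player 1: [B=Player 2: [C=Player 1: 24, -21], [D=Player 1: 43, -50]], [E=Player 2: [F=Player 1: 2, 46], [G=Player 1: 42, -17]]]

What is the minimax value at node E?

42

F: max(2, 46) = 46
G: max(42, -17) = 42
E: min(46, 42) = 42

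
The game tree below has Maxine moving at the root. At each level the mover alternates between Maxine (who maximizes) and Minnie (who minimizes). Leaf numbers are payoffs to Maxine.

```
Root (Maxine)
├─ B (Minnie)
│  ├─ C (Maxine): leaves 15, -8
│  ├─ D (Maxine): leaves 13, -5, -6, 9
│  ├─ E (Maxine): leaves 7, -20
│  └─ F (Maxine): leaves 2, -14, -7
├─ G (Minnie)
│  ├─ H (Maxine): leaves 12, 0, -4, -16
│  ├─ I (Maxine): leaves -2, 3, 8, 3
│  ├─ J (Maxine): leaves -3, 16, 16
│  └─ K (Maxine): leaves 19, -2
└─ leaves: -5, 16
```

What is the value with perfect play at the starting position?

16

C (Maxine): max(15, -8) = 15
D (Maxine): max(13, -5, -6, 9) = 13
E (Maxine): max(7, -20) = 7
F (Maxine): max(2, -14, -7) = 2
B (Minnie): min(15, 13, 7, 2) = 2
H (Maxine): max(12, 0, -4, -16) = 12
I (Maxine): max(-2, 3, 8, 3) = 8
J (Maxine): max(-3, 16, 16) = 16
K (Maxine): max(19, -2) = 19
G (Minnie): min(12, 8, 16, 19) = 8
Root (Maxine): max(2, 8, -5, 16) = 16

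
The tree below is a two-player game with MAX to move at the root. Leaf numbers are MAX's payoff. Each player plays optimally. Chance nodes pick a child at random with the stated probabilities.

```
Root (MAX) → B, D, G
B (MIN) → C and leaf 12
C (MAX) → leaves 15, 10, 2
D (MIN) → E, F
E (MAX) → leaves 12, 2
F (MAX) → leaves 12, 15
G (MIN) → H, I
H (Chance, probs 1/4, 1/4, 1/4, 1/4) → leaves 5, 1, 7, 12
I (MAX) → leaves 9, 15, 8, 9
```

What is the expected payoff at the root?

12

C (MAX): max(15, 10, 2) = 15
B (MIN): min(15, 12) = 12
E (MAX): max(12, 2) = 12
F (MAX): max(12, 15) = 15
D (MIN): min(12, 15) = 12
H (Chance): 1/4·5 + 1/4·1 + 1/4·7 + 1/4·12 = 6.25
I (MAX): max(9, 15, 8, 9) = 15
G (MIN): min(6.25, 15) = 6.25
Root (MAX): max(12, 12, 6.25) = 12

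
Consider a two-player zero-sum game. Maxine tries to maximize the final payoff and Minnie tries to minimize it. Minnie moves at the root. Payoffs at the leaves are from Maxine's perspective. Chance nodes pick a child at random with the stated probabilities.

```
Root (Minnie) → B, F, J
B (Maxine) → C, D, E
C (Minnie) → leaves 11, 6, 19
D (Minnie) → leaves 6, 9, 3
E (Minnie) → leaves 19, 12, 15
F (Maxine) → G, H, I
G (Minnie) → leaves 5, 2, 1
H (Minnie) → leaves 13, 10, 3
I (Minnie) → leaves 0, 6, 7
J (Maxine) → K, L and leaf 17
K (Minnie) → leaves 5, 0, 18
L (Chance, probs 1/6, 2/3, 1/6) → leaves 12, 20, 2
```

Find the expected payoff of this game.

C (Minnie): min(11, 6, 19) = 6
D (Minnie): min(6, 9, 3) = 3
E (Minnie): min(19, 12, 15) = 12
B (Maxine): max(6, 3, 12) = 12
G (Minnie): min(5, 2, 1) = 1
H (Minnie): min(13, 10, 3) = 3
I (Minnie): min(0, 6, 7) = 0
F (Maxine): max(1, 3, 0) = 3
K (Minnie): min(5, 0, 18) = 0
L (Chance): 1/6·12 + 2/3·20 + 1/6·2 = 15.67
J (Maxine): max(0, 15.67, 17) = 17
Root (Minnie): min(12, 3, 17) = 3

3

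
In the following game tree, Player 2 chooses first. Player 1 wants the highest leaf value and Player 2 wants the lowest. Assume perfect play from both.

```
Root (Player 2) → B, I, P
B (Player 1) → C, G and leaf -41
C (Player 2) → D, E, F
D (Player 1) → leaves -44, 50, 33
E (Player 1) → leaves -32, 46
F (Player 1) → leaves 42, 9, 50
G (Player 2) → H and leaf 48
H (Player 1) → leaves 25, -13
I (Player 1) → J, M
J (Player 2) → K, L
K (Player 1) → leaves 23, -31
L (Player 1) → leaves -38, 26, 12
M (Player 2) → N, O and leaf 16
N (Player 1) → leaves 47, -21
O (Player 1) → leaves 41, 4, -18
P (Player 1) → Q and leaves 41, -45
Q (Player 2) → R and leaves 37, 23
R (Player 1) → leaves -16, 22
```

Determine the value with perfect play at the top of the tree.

23

D (Player 1): max(-44, 50, 33) = 50
E (Player 1): max(-32, 46) = 46
F (Player 1): max(42, 9, 50) = 50
C (Player 2): min(50, 46, 50) = 46
H (Player 1): max(25, -13) = 25
G (Player 2): min(25, 48) = 25
B (Player 1): max(46, 25, -41) = 46
K (Player 1): max(23, -31) = 23
L (Player 1): max(-38, 26, 12) = 26
J (Player 2): min(23, 26) = 23
N (Player 1): max(47, -21) = 47
O (Player 1): max(41, 4, -18) = 41
M (Player 2): min(47, 41, 16) = 16
I (Player 1): max(23, 16) = 23
R (Player 1): max(-16, 22) = 22
Q (Player 2): min(22, 37, 23) = 22
P (Player 1): max(22, 41, -45) = 41
Root (Player 2): min(46, 23, 41) = 23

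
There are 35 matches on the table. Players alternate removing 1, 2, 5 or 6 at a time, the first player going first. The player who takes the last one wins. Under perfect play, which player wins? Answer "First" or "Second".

Positions where the player to move wins (W) vs loses (L):
i:   0  1  2  3  4  5  6  7  8  9 10 11 12 13 14 15 16 17 18 19 20 21 22 23 24 25 26 27 28 29 30 31 32 33 34 35
     L  W  W  L  W  W  W  L  W  W  L  W  W  W  L  W  W  L  W  W  W  L  W  W  L  W  W  W  L  W  W  L  W  W  W  L
Position 35 is L, so the second player wins.

Second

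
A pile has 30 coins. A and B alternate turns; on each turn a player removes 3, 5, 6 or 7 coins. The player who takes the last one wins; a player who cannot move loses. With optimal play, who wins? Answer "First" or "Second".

Mark each pile size as W (mover wins) or L (mover loses):
i:   0  1  2  3  4  5  6  7  8  9 10 11 12 13 14 15 16 17 18 19 20 21 22 23 24 25 26 27 28 29 30
     L  L  L  W  W  W  W  W  W  W  L  L  L  W  W  W  W  W  W  W  L  L  L  W  W  W  W  W  W  W  L
Position 30 is L, so the second player wins.

Second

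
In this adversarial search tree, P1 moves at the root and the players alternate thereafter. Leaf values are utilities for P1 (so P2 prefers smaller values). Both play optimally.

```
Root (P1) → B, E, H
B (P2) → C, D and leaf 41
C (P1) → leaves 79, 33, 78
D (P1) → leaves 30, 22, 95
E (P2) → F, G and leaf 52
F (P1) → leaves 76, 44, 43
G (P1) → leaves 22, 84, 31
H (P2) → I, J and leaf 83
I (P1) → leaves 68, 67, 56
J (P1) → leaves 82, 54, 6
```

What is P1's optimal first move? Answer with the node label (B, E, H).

H

C (P1): max(79, 33, 78) = 79
D (P1): max(30, 22, 95) = 95
B (P2): min(79, 95, 41) = 41
F (P1): max(76, 44, 43) = 76
G (P1): max(22, 84, 31) = 84
E (P2): min(76, 84, 52) = 52
I (P1): max(68, 67, 56) = 68
J (P1): max(82, 54, 6) = 82
H (P2): min(68, 82, 83) = 68
Root (P1): max(41, 52, 68) = 68
P1 picks the child with the highest value: H (value 68).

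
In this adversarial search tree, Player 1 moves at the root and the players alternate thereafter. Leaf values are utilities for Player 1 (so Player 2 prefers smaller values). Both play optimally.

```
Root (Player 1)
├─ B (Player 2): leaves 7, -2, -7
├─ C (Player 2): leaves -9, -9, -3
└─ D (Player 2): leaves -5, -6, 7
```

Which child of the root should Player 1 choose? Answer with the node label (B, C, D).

D

B (Player 2): min(7, -2, -7) = -7
C (Player 2): min(-9, -9, -3) = -9
D (Player 2): min(-5, -6, 7) = -6
Root (Player 1): max(-7, -9, -6) = -6
Player 1 picks the child with the highest value: D (value -6).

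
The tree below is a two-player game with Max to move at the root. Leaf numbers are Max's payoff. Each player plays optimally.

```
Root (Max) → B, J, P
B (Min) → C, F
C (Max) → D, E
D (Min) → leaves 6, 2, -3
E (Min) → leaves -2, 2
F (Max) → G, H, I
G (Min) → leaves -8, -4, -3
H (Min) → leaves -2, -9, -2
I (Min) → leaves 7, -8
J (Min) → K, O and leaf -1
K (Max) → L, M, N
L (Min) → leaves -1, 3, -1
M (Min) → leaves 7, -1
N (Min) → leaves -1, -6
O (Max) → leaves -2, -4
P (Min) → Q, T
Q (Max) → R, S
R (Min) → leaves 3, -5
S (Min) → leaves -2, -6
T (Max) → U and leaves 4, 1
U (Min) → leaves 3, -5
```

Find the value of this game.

-2

D (Min): min(6, 2, -3) = -3
E (Min): min(-2, 2) = -2
C (Max): max(-3, -2) = -2
G (Min): min(-8, -4, -3) = -8
H (Min): min(-2, -9, -2) = -9
I (Min): min(7, -8) = -8
F (Max): max(-8, -9, -8) = -8
B (Min): min(-2, -8) = -8
L (Min): min(-1, 3, -1) = -1
M (Min): min(7, -1) = -1
N (Min): min(-1, -6) = -6
K (Max): max(-1, -1, -6) = -1
O (Max): max(-2, -4) = -2
J (Min): min(-1, -2, -1) = -2
R (Min): min(3, -5) = -5
S (Min): min(-2, -6) = -6
Q (Max): max(-5, -6) = -5
U (Min): min(3, -5) = -5
T (Max): max(-5, 4, 1) = 4
P (Min): min(-5, 4) = -5
Root (Max): max(-8, -2, -5) = -2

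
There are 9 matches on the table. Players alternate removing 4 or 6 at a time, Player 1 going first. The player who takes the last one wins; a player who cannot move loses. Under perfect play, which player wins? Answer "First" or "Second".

Positions where the player to move wins (W) vs loses (L):
i:   0  1  2  3  4  5  6  7  8  9
     L  L  L  L  W  W  W  W  W  W
Position 9 is W, so the first player wins.

First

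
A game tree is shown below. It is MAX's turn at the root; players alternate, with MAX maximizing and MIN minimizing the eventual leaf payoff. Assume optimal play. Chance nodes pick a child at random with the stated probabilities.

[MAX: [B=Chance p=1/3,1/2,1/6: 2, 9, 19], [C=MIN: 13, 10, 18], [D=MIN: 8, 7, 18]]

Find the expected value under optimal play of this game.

10

B (Chance): 1/3·2 + 1/2·9 + 1/6·19 = 8.33
C (MIN): min(13, 10, 18) = 10
D (MIN): min(8, 7, 18) = 7
Root (MAX): max(8.33, 10, 7) = 10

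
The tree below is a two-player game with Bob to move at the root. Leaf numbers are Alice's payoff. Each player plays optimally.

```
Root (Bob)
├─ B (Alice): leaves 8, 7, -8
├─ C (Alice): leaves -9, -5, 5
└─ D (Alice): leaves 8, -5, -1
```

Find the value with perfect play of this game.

5

B (Alice): max(8, 7, -8) = 8
C (Alice): max(-9, -5, 5) = 5
D (Alice): max(8, -5, -1) = 8
Root (Bob): min(8, 5, 8) = 5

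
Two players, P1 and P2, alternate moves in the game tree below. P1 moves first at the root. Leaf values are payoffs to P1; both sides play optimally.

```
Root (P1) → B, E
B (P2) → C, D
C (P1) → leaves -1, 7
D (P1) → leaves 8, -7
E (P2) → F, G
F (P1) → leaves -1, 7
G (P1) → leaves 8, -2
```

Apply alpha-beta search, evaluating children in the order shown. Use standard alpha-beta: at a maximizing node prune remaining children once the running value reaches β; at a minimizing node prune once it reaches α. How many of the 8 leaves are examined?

5

C [α=-∞,β=+∞]: v=7
D [α=-∞,β=7]: v=8 after child 1 ≥ β → β-cutoff, skip 1
B [α=-∞,β=+∞]: v=7
F [α=7,β=+∞]: v=7
E [α=7,β=+∞]: v=7 after child 1 ≤ α → α-cutoff, skip 1
Root [α=-∞,β=+∞]: v=7
Leaves evaluated: 5 of 8.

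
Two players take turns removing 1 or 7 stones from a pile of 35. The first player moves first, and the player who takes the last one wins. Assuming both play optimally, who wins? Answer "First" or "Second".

W/L table (W = player to move can force a win):
i:   0  1  2  3  4  5  6  7  8  9 10 11 12 13 14 15 16 17 18 19 20 21 22 23 24 25 26 27 28 29 30 31 32 33 34 35
     L  W  L  W  L  W  L  W  L  W  L  W  L  W  L  W  L  W  L  W  L  W  L  W  L  W  L  W  L  W  L  W  L  W  L  W
Position 35 is W, so the first player wins.

First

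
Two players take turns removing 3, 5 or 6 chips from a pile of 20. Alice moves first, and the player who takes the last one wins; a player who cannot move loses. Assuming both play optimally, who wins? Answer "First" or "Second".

Mark each pile size as W (mover wins) or L (mover loses):
i:   0  1  2  3  4  5  6  7  8  9 10 11 12 13 14 15 16 17 18 19 20
     L  L  L  W  W  W  W  W  W  L  L  L  W  W  W  W  W  W  L  L  L
Position 20 is L, so the second player wins.

Second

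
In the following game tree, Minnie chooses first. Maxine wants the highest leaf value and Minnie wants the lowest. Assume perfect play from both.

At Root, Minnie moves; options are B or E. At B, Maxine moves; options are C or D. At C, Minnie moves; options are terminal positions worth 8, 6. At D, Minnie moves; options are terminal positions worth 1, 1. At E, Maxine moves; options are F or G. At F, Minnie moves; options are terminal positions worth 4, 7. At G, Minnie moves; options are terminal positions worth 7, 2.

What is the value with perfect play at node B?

C: min(8, 6) = 6
D: min(1, 1) = 1
B: max(6, 1) = 6

6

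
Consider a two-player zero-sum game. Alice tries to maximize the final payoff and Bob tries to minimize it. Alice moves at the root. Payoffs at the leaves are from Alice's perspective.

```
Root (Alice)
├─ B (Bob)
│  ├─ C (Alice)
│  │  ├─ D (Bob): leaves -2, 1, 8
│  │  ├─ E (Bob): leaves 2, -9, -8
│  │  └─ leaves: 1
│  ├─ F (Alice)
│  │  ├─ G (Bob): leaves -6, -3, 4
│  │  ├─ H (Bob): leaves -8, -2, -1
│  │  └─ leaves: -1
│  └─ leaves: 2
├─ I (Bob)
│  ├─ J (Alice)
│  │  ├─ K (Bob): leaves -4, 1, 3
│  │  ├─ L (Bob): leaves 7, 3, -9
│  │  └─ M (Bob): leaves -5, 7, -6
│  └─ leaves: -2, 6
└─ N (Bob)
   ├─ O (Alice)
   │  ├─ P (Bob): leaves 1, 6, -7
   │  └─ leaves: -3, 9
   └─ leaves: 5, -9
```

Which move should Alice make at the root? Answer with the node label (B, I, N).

D (Bob): min(-2, 1, 8) = -2
E (Bob): min(2, -9, -8) = -9
C (Alice): max(-2, -9, 1) = 1
G (Bob): min(-6, -3, 4) = -6
H (Bob): min(-8, -2, -1) = -8
F (Alice): max(-6, -8, -1) = -1
B (Bob): min(1, -1, 2) = -1
K (Bob): min(-4, 1, 3) = -4
L (Bob): min(7, 3, -9) = -9
M (Bob): min(-5, 7, -6) = -6
J (Alice): max(-4, -9, -6) = -4
I (Bob): min(-4, -2, 6) = -4
P (Bob): min(1, 6, -7) = -7
O (Alice): max(-7, -3, 9) = 9
N (Bob): min(9, 5, -9) = -9
Root (Alice): max(-1, -4, -9) = -1
Alice picks the child with the highest value: B (value -1).

B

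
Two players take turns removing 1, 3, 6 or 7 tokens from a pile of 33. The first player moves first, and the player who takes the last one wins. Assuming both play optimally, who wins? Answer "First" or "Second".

First

i:   0  1  2  3  4  5  6  7  8  9 10 11 12 13 14 15 16 17 18 19 20 21 22 23 24 25 26 27 28 29 30 31 32 33
     L  W  L  W  L  W  W  W  W  W  W  W  L  W  L  W  L  W  W  W  W  W  W  W  L  W  L  W  L  W  W  W  W  W
Position 33 is W, so the first player wins.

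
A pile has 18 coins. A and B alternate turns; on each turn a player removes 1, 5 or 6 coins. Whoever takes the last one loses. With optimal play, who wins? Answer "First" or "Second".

Compute winning (W) and losing (L) positions by backward induction:
i:   0  1  2  3  4  5  6  7  8  9 10 11 12 13 14 15 16 17 18
     W  L  W  L  W  L  W  W  W  W  W  W  L  W  L  W  L  W  W
Position 18 is W, so the first player wins.

First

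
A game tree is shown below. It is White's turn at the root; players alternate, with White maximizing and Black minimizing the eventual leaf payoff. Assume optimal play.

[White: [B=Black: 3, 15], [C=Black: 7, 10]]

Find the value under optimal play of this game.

7

B (Black): min(3, 15) = 3
C (Black): min(7, 10) = 7
Root (White): max(3, 7) = 7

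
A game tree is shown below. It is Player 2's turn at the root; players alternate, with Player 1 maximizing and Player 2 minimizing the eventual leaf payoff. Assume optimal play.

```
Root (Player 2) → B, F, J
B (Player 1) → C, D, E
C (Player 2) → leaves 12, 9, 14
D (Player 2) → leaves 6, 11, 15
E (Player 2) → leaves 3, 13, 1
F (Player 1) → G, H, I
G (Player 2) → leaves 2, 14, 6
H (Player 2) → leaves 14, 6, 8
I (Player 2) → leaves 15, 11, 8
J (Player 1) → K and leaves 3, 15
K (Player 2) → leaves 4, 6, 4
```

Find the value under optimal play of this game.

C (Player 2): min(12, 9, 14) = 9
D (Player 2): min(6, 11, 15) = 6
E (Player 2): min(3, 13, 1) = 1
B (Player 1): max(9, 6, 1) = 9
G (Player 2): min(2, 14, 6) = 2
H (Player 2): min(14, 6, 8) = 6
I (Player 2): min(15, 11, 8) = 8
F (Player 1): max(2, 6, 8) = 8
K (Player 2): min(4, 6, 4) = 4
J (Player 1): max(4, 3, 15) = 15
Root (Player 2): min(9, 8, 15) = 8

8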